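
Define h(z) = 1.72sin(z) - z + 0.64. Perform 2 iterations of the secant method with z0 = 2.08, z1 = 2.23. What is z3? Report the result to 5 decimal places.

2.11310

h(2.08) = 0.0617887, h(2.23) = -0.2303740
z2 = 2.2300000 − (-0.2303740)·(2.2300000 − 2.0800000) / (-0.2303740 − 0.0617887) = 2.2300000 − (-0.0345561)/(-0.2921627) = 2.1117231
h(2.1117231) = 0.0027156
z3 = 2.1117231 − 0.0027156·(2.1117231 − 2.2300000) / (0.0027156 − (-0.2303740)) = 2.1117231 − (-0.0003212)/(0.2330897) = 2.1131011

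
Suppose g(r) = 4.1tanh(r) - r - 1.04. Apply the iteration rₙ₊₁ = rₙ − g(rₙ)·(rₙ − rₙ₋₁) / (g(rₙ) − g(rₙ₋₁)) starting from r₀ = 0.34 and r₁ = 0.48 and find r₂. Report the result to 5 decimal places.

g(0.34) = -0.0373427, g(0.48) = 0.3095988
r₂ = 0.4800000 − 0.3095988·(0.4800000 − 0.3400000) / (0.3095988 − (-0.0373427)) = 0.4800000 − (0.0433438)/(0.3469415) = 0.3550688

0.35507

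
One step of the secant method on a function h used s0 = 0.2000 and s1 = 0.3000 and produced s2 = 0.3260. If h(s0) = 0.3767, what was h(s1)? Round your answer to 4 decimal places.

0.0777

The secant line through (0.2000, 0.3767) and (0.3000, h(s1)) crosses zero at s2 = 0.3260.
So (0.2000, 0.3767), (0.3000, h(s1)), (0.3260, 0) are collinear:
h(s1) = 0.3767 · (0.3000 − 0.3260) / (0.2000 − 0.3260) = 0.3767 · (-0.026000)/(-0.126000) = 0.077732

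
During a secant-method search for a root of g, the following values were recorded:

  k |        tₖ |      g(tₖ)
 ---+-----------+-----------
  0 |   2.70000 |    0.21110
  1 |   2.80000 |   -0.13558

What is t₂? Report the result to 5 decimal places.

2.76089

t₂ = 2.80000 − (-0.13558)·(2.80000 − 2.70000) / (-0.13558 − 0.21110)
   = 2.80000 − (-0.0135580)/(-0.3466800) = 2.7608919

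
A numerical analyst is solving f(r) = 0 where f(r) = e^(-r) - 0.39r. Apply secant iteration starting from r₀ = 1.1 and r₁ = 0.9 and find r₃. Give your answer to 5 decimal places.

f(1.1) = -0.0961289, f(0.9) = 0.0555697
r₂ = 0.9000000 − 0.0555697·(0.9000000 − 1.1000000) / (0.0555697 − (-0.0961289)) = 0.9000000 − (-0.0111139)/(0.1516986) = 0.9732633
f(0.9732633) = -0.0017247
r₃ = 0.9732633 − (-0.0017247)·(0.9732633 − 0.9000000) / (-0.0017247 − 0.0555697) = 0.9732633 − (-0.0001264)/(-0.0572943) = 0.9710579

0.97106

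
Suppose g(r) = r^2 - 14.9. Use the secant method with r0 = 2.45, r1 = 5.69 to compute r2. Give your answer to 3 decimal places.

3.543

g(2.45) = -8.89750, g(5.69) = 17.47610
r2 = 5.69000 − 17.47610·(5.69000 − 2.45000) / (17.47610 − (-8.89750)) = 5.69000 − (56.62256)/(26.37360) = 3.54306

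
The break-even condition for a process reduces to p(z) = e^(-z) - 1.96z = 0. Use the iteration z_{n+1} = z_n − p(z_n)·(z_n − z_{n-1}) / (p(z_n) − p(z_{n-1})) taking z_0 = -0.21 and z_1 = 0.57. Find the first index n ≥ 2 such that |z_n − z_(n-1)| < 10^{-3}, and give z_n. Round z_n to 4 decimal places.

p(-0.21) = 1.645278, p(0.57) = -0.551675
z_2 = 0.570000 − (-0.551675)·(0.780000)/(-2.196953) = 0.374135;  |Δ| = 0.195865
p(0.374135) = -0.045421
z_3 = 0.374135 − (-0.045421)·(-0.195865)/(0.506254) = 0.356562;  |Δ| = 0.017573
p(0.356562) = 0.001217
z_4 = 0.356562 − 0.001217·(-0.017573)/(0.046638) = 0.357021;  |Δ| = 0.000459
|z_4 − z_3| = 0.000459 < 10^{-3}

n = 4, z_n = 0.3570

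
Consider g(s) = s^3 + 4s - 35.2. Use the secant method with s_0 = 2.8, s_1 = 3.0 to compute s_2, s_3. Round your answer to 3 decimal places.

g(2.8) = -2.04800, g(3.0) = 3.80000
s_2 = 3.00000 − 3.80000·(3.00000 − 2.80000) / (3.80000 − (-2.04800)) = 3.00000 − (0.76000)/(5.84800) = 2.87004
g(2.87004) = -0.07892
s_3 = 2.87004 − (-0.07892)·(2.87004 − 3.00000) / (-0.07892 − 3.80000) = 2.87004 − (0.01026)/(-3.87892) = 2.87269

2.870, 2.873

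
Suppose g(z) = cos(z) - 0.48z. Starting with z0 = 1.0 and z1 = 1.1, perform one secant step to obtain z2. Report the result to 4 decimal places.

1.0448

g(1.0) = 0.060302, g(1.1) = -0.074404
z2 = 1.100000 − (-0.074404)·(1.100000 − 1.000000) / (-0.074404 − 0.060302) = 1.100000 − (-0.007440)/(-0.134706) = 1.044766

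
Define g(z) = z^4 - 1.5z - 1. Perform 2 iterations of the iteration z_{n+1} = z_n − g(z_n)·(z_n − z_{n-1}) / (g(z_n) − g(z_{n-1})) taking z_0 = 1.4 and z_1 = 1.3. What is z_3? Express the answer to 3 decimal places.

g(1.4) = 0.74160, g(1.3) = -0.09390
z_2 = 1.30000 − (-0.09390)·(1.30000 − 1.40000) / (-0.09390 − 0.74160) = 1.30000 − (0.00939)/(-0.83550) = 1.31124
g(1.31124) = -0.01070
z_3 = 1.31124 − (-0.01070)·(1.31124 − 1.30000) / (-0.01070 − (-0.09390)) = 1.31124 − (-0.00012)/(0.08320) = 1.31268

1.313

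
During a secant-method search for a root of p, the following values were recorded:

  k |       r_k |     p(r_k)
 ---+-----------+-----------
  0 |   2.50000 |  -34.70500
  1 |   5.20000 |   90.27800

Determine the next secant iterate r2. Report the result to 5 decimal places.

3.24973

r2 = 5.20000 − 90.27800·(5.20000 − 2.50000) / (90.27800 − (-34.70500))
   = 5.20000 − (243.7506000)/(124.9830000) = 3.2497300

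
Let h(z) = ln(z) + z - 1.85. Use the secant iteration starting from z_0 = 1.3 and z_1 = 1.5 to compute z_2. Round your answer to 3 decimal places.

1.468

h(1.3) = -0.28764, h(1.5) = 0.05547
z_2 = 1.50000 − 0.05547·(1.50000 − 1.30000) / (0.05547 − (-0.28764)) = 1.50000 − (0.01109)/(0.34310) = 1.46767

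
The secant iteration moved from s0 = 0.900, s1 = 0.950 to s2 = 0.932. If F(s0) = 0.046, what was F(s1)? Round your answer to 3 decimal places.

The secant line through (0.900, 0.046) and (0.950, F(s1)) crosses zero at s2 = 0.932.
So (0.900, 0.046), (0.950, F(s1)), (0.932, 0) are collinear:
F(s1) = 0.046 · (0.950 − 0.932) / (0.900 − 0.932) = 0.046 · (0.01800)/(-0.03200) = -0.02587

-0.026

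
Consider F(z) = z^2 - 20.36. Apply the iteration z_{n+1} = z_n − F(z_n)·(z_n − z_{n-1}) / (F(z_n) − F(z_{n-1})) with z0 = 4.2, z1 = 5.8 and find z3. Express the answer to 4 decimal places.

4.5072

F(4.2) = -2.720000, F(5.8) = 13.280000
z2 = 5.800000 − 13.280000·(5.800000 − 4.200000) / (13.280000 − (-2.720000)) = 5.800000 − (21.248000)/(16.000000) = 4.472000
F(4.472000) = -0.361216
z3 = 4.472000 − (-0.361216)·(4.472000 − 5.800000) / (-0.361216 − 13.280000) = 4.472000 − (0.479695)/(-13.641216) = 4.507165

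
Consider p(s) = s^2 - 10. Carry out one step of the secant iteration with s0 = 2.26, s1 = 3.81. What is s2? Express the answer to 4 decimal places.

3.0660

p(2.26) = -4.892400, p(3.81) = 4.516100
s2 = 3.810000 − 4.516100·(3.810000 − 2.260000) / (4.516100 − (-4.892400)) = 3.810000 − (6.999955)/(9.408500) = 3.065997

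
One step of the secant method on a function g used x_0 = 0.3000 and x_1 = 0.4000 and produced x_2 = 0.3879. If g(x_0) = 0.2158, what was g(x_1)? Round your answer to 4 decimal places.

The secant line through (0.3000, 0.2158) and (0.4000, g(x_1)) crosses zero at x_2 = 0.3879.
So (0.3000, 0.2158), (0.4000, g(x_1)), (0.3879, 0) are collinear:
g(x_1) = 0.2158 · (0.4000 − 0.3879) / (0.3000 − 0.3879) = 0.2158 · (0.012100)/(-0.087900) = -0.029706

-0.0297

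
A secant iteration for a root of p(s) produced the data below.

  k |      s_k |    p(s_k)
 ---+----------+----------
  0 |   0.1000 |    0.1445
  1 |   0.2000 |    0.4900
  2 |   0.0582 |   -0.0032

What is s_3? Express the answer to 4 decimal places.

s_3 = 0.0582 − (-0.0032)·(0.0582 − 0.2000) / (-0.0032 − 0.4900)
   = 0.0582 − (0.000454)/(-0.493200) = 0.059120

0.0591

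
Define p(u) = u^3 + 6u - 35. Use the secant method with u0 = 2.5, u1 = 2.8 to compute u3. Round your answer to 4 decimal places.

p(2.5) = -4.375000, p(2.8) = 3.752000
u2 = 2.800000 − 3.752000·(2.800000 − 2.500000) / (3.752000 − (-4.375000)) = 2.800000 − (1.125600)/(8.127000) = 2.661499
p(2.661499) = -0.178081
u3 = 2.661499 − (-0.178081)·(2.661499 − 2.800000) / (-0.178081 − 3.752000) = 2.661499 − (0.024664)/(-3.930081) = 2.667775

2.6678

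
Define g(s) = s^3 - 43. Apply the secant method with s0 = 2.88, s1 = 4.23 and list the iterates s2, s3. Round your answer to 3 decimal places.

g(2.88) = -19.11213, g(4.23) = 32.68697
s2 = 4.23000 − 32.68697·(4.23000 − 2.88000) / (32.68697 − (-19.11213)) = 4.23000 − (44.12741)/(51.79910) = 3.37810
g(3.37810) = -4.45045
s3 = 3.37810 − (-4.45045)·(3.37810 − 4.23000) / (-4.45045 − 32.68697) = 3.37810 − (3.79132)/(-37.13742) = 3.48019

3.378, 3.480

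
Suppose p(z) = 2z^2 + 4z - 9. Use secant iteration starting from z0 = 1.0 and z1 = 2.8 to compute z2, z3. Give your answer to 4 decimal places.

p(1.0) = -3.000000, p(2.8) = 17.880000
z2 = 2.800000 − 17.880000·(2.800000 − 1.000000) / (17.880000 − (-3.000000)) = 2.800000 − (32.184000)/(20.880000) = 1.258621
p(1.258621) = -0.797265
z3 = 1.258621 − (-0.797265)·(1.258621 − 2.800000) / (-0.797265 − 17.880000) = 1.258621 − (1.228888)/(-18.677265) = 1.324417

1.2586, 1.3244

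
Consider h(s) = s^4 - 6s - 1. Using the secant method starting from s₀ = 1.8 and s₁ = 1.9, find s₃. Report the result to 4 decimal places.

h(1.8) = -1.302400, h(1.9) = 0.632100
s₂ = 1.900000 − 0.632100·(1.900000 − 1.800000) / (0.632100 − (-1.302400)) = 1.900000 − (0.063210)/(1.934500) = 1.867325
h(1.867325) = -0.045462
s₃ = 1.867325 − (-0.045462)·(1.867325 − 1.900000) / (-0.045462 − 0.632100) = 1.867325 − (0.001485)/(-0.677562) = 1.869517

1.8695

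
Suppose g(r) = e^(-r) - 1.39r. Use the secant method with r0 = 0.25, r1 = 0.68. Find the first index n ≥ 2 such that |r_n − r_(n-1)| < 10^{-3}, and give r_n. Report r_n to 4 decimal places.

g(0.25) = 0.431301, g(0.68) = -0.438583
r2 = 0.680000 − (-0.438583)·(0.430000)/(-0.869884) = 0.463200;  |Δ| = 0.216800
g(0.463200) = -0.014581
r3 = 0.463200 − (-0.014581)·(-0.216800)/(0.424002) = 0.455744;  |Δ| = 0.007456
g(0.455744) = 0.000491
r4 = 0.455744 − 0.000491·(-0.007456)/(0.015073) = 0.455987;  |Δ| = 0.000243
|r4 − r3| = 0.000243 < 10^{-3}

n = 4, r_n = 0.4560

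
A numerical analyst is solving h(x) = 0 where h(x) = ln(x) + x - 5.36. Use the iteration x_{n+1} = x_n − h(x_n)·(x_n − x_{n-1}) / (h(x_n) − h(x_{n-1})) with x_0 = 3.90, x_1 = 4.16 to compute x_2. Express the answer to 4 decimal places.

h(3.90) = -0.099023, h(4.16) = 0.225515
x_2 = 4.160000 − 0.225515·(4.160000 − 3.900000) / (0.225515 − (-0.099023)) = 4.160000 − (0.058634)/(0.324539) = 3.979331

3.9793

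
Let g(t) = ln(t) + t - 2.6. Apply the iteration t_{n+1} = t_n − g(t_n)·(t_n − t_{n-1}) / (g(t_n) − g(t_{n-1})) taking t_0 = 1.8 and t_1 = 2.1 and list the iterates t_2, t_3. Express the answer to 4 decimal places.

g(1.8) = -0.212213, g(2.1) = 0.241937
t_2 = 2.100000 − 0.241937·(2.100000 − 1.800000) / (0.241937 − (-0.212213)) = 2.100000 − (0.072581)/(0.454151) = 1.940183
g(1.940183) = 0.002965
t_3 = 1.940183 − 0.002965·(1.940183 − 2.100000) / (0.002965 − 0.241937) = 1.940183 − (-0.000474)/(-0.238973) = 1.938200

1.9402, 1.9382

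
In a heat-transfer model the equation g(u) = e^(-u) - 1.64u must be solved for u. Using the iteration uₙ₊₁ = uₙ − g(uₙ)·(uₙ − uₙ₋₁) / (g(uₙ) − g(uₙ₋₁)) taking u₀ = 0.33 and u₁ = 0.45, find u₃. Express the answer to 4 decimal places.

g(0.33) = 0.177724, g(0.45) = -0.100372
u₂ = 0.450000 − (-0.100372)·(0.450000 − 0.330000) / (-0.100372 − 0.177724) = 0.450000 − (-0.012045)/(-0.278096) = 0.406689
g(0.406689) = -0.001119
u₃ = 0.406689 − (-0.001119)·(0.406689 − 0.450000) / (-0.001119 − (-0.100372)) = 0.406689 − (0.000048)/(0.099253) = 0.406201

0.4062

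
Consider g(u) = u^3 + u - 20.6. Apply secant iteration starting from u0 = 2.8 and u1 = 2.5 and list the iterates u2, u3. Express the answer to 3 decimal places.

2.612, 2.620

g(2.8) = 4.15200, g(2.5) = -2.47500
u2 = 2.50000 − (-2.47500)·(2.50000 − 2.80000) / (-2.47500 − 4.15200) = 2.50000 − (0.74250)/(-6.62700) = 2.61204
g(2.61204) = -0.16662
u3 = 2.61204 − (-0.16662)·(2.61204 − 2.50000) / (-0.16662 − (-2.47500)) = 2.61204 − (-0.01867)/(2.30838) = 2.62013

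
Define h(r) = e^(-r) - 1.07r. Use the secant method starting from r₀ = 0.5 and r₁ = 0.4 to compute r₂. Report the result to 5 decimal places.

0.54188

h(0.5) = 0.0715307, h(0.4) = 0.2423200
r₂ = 0.4000000 − 0.2423200·(0.4000000 − 0.5000000) / (0.2423200 − 0.0715307) = 0.4000000 − (-0.0242320)/(0.1707894) = 0.5418824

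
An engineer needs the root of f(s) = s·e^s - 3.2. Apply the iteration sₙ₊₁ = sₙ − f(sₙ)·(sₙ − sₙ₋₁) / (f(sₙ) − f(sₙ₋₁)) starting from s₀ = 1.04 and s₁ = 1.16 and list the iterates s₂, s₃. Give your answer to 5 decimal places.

1.08079, 1.08308

f(1.04) = -0.2576143, f(1.16) = 0.5003226
s₂ = 1.1600000 − 0.5003226·(1.1600000 − 1.0400000) / (0.5003226 − (-0.2576143)) = 1.1600000 − (0.0600387)/(0.7579369) = 1.0807867
f(1.0807867) = -0.0149250
s₃ = 1.0807867 − (-0.0149250)·(1.0807867 − 1.1600000) / (-0.0149250 − 0.5003226) = 1.0807867 − (0.0011823)/(-0.5152476) = 1.0830812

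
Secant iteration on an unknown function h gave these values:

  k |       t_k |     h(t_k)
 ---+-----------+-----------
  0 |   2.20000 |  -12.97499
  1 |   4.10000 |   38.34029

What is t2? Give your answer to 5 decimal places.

t2 = 4.10000 − 38.34029·(4.10000 − 2.20000) / (38.34029 − (-12.97499))
   = 4.10000 − (72.8465510)/(51.3152800) = 2.6804121

2.68041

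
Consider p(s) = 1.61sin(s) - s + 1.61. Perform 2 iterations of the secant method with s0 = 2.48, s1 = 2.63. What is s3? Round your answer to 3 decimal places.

p(2.48) = 0.11914, p(2.63) = -0.23180
s2 = 2.63000 − (-0.23180)·(2.63000 − 2.48000) / (-0.23180 − 0.11914) = 2.63000 − (-0.03477)/(-0.35094) = 2.53092
p(2.53092) = 0.00227
s3 = 2.53092 − 0.00227·(2.53092 − 2.63000) / (0.00227 − (-0.23180)) = 2.53092 − (-0.00023)/(0.23407) = 2.53189

2.532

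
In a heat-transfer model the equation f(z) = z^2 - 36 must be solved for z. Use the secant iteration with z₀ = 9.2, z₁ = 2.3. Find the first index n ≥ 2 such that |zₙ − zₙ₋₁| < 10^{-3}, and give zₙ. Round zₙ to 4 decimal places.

n = 7, zₙ = 6.0000

f(9.2) = 48.640000, f(2.3) = -30.710000
z₂ = 2.300000 − (-30.710000)·(-6.900000)/(-79.350000) = 4.970435;  |Δ| = 2.670435
f(4.970435) = -11.294778
z₃ = 4.970435 − (-11.294778)·(2.670435)/(19.415222) = 6.523956;  |Δ| = 1.553522
f(6.523956) = 6.562008
z₄ = 6.523956 − 6.562008·(1.553522)/(17.856786) = 5.953069;  |Δ| = 0.570888
f(5.953069) = -0.560974
z₅ = 5.953069 − (-0.560974)·(-0.570888)/(-7.122982) = 5.998029;  |Δ| = 0.044961
f(5.998029) = -0.023646
z₆ = 5.998029 − (-0.023646)·(0.044961)/(0.537328) = 6.000008;  |Δ| = 0.001979
f(6.000008) = 0.000093
z₇ = 6.000008 − 0.000093·(0.001979)/(0.023739) = 6.000000;  |Δ| = 0.000008
|z₇ − z₆| = 0.000008 < 10^{-3}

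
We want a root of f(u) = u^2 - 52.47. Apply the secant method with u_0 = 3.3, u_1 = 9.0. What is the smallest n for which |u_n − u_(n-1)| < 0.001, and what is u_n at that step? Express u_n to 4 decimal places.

n = 6, u_n = 7.2436

f(3.3) = -41.580000, f(9.0) = 28.530000
u_2 = 9.000000 − 28.530000·(5.700000)/(70.110000) = 6.680488;  |Δ| = 2.319512
f(6.680488) = -7.841083
u_3 = 6.680488 − (-7.841083)·(-2.319512)/(-36.371083) = 7.180541;  |Δ| = 0.500053
f(7.180541) = -0.909827
u_4 = 7.180541 − (-0.909827)·(0.500053)/(6.931256) = 7.246180;  |Δ| = 0.065639
f(7.246180) = 0.037132
u_5 = 7.246180 − 0.037132·(0.065639)/(0.946958) = 7.243607;  |Δ| = 0.002574
f(7.243607) = -0.000162
u_6 = 7.243607 − (-0.000162)·(-0.002574)/(-0.037294) = 7.243618;  |Δ| = 0.000011
|u_6 − u_5| = 0.000011 < 0.001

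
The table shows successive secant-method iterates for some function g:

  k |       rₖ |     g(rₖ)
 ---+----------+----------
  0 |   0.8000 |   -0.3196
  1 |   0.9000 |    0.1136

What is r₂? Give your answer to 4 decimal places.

0.8738

r₂ = 0.9000 − 0.1136·(0.9000 − 0.8000) / (0.1136 − (-0.3196))
   = 0.9000 − (0.011360)/(0.433200) = 0.873777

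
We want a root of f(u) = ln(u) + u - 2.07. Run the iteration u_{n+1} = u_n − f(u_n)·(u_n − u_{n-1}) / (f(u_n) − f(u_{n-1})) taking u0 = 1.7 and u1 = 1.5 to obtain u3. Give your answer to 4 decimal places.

f(1.7) = 0.160628, f(1.5) = -0.164535
u2 = 1.500000 − (-0.164535)·(1.500000 − 1.700000) / (-0.164535 − 0.160628) = 1.500000 − (0.032907)/(-0.325163) = 1.601201
f(1.601201) = 0.001956
u3 = 1.601201 − 0.001956·(1.601201 − 1.500000) / (0.001956 − (-0.164535)) = 1.601201 − (0.000198)/(0.166491) = 1.600013

1.6000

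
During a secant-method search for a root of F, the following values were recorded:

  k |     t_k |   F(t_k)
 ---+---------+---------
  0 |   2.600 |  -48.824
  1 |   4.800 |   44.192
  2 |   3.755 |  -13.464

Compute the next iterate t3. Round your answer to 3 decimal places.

t3 = 3.755 − (-13.464)·(3.755 − 4.800) / (-13.464 − 44.192)
   = 3.755 − (14.06988)/(-57.65600) = 3.99903

3.999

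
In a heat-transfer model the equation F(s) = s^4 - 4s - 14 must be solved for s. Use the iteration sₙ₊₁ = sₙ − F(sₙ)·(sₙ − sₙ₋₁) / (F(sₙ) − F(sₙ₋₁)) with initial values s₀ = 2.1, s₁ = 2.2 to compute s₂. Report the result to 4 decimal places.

2.1825

F(2.1) = -2.951900, F(2.2) = 0.625600
s₂ = 2.200000 − 0.625600·(2.200000 − 2.100000) / (0.625600 − (-2.951900)) = 2.200000 − (0.062560)/(3.577500) = 2.182513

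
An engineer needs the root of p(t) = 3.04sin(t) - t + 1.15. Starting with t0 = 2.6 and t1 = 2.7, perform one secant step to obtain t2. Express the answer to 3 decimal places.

2.632

p(2.6) = 0.11712, p(2.7) = -0.25077
t2 = 2.70000 − (-0.25077)·(2.70000 − 2.60000) / (-0.25077 − 0.11712) = 2.70000 − (-0.02508)/(-0.36789) = 2.63184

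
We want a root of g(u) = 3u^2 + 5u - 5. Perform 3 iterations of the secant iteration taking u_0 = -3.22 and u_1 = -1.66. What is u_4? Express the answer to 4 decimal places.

g(-3.22) = 10.005200, g(-1.66) = -5.033200
u_2 = -1.660000 − (-5.033200)·(-1.660000 − (-3.220000)) / (-5.033200 − 10.005200) = -1.660000 − (-7.851792)/(-15.038400) = -2.182116
g(-2.182116) = -1.625688
u_3 = -2.182116 − (-1.625688)·(-2.182116 − (-1.660000)) / (-1.625688 − (-5.033200)) = -2.182116 − (0.848798)/(3.407512) = -2.431212
g(-2.431212) = 0.576318
u_4 = -2.431212 − 0.576318·(-2.431212 − (-2.182116)) / (0.576318 − (-1.625688)) = -2.431212 − (-0.143559)/(2.202006) = -2.366018

-2.3660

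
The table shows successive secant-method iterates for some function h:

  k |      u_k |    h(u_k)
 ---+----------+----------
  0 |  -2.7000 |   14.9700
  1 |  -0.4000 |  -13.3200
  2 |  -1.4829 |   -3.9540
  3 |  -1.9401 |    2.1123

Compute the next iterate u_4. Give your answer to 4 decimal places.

u_4 = -1.9401 − 2.1123·(-1.9401 − (-1.4829)) / (2.1123 − (-3.9540))
   = -1.9401 − (-0.965744)/(6.066300) = -1.780902

-1.7809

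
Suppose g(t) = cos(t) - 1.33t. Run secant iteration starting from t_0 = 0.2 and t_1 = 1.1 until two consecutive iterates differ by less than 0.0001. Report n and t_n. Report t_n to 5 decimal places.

g(0.2) = 0.7140666, g(1.1) = -1.0094039
t_2 = 1.1000000 − (-1.0094039)·(0.9000000)/(-1.7234705) = 0.5728871;  |Δ| = 0.5271129
g(0.5728871) = 0.0783996
t_3 = 0.5728871 − 0.0783996·(-0.5271129)/(1.0878035) = 0.6108769;  |Δ| = 0.0379898
g(0.6108769) = 0.0066790
t_4 = 0.6108769 − 0.0066790·(0.0379898)/(-0.0717206) = 0.6144148;  |Δ| = 0.0035378
g(0.6144148) = -0.0000607
t_5 = 0.6144148 − (-0.0000607)·(0.0035378)/(-0.0067397) = 0.6143829;  |Δ| = 0.0000318
|t_5 − t_4| = 0.0000318 < 0.0001

n = 5, t_n = 0.61438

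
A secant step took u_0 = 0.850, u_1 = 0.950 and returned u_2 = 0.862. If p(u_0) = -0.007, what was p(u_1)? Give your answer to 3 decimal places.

The secant line through (0.850, -0.007) and (0.950, p(u_1)) crosses zero at u_2 = 0.862.
So (0.850, -0.007), (0.950, p(u_1)), (0.862, 0) are collinear:
p(u_1) = -0.007 · (0.950 − 0.862) / (0.850 − 0.862) = -0.007 · (0.08800)/(-0.01200) = 0.05133

0.051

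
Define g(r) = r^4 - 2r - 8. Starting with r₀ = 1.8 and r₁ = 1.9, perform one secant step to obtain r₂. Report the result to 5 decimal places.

1.84722

g(1.8) = -1.1024000, g(1.9) = 1.2321000
r₂ = 1.9000000 − 1.2321000·(1.9000000 − 1.8000000) / (1.2321000 − (-1.1024000)) = 1.9000000 − (0.1232100)/(2.3345000) = 1.8472221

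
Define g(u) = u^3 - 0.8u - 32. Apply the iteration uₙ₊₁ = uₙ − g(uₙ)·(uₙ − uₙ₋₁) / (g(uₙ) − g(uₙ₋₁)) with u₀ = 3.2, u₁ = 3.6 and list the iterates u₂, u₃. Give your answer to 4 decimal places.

3.2528, 3.2582

g(3.2) = -1.792000, g(3.6) = 11.776000
u₂ = 3.600000 − 11.776000·(3.600000 − 3.200000) / (11.776000 − (-1.792000)) = 3.600000 − (4.710400)/(13.568000) = 3.252830
g(3.252830) = -0.184379
u₃ = 3.252830 − (-0.184379)·(3.252830 − 3.600000) / (-0.184379 − 11.776000) = 3.252830 − (0.064011)/(-11.960379) = 3.258182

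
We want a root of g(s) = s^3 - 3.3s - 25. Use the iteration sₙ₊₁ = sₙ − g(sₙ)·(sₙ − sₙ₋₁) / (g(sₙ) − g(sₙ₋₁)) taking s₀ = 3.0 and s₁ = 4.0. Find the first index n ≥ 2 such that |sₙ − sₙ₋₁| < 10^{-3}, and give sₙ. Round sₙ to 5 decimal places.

g(3.0) = -7.9000000, g(4.0) = 25.8000000
s₂ = 4.0000000 − 25.8000000·(1.0000000)/(33.7000000) = 3.2344214;  |Δ| = 0.7655786
g(3.2344214) = -1.8367510
s₃ = 3.2344214 − (-1.8367510)·(-0.7655786)/(-27.6367510) = 3.2853021;  |Δ| = 0.0508807
g(3.2853021) = -0.3825427
s₄ = 3.2853021 − (-0.3825427)·(0.0508807)/(1.4542083) = 3.2986867;  |Δ| = 0.0133846
g(3.2986867) = 0.0084455
s₅ = 3.2986867 − 0.0084455·(0.0133846)/(0.3909882) = 3.2983976;  |Δ| = 0.0002891
|s₅ − s₄| = 0.0002891 < 10^{-3}

n = 5, sₙ = 3.29840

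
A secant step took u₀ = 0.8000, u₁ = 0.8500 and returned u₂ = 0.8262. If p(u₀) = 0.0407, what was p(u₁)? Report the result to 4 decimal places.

The secant line through (0.8000, 0.0407) and (0.8500, p(u₁)) crosses zero at u₂ = 0.8262.
So (0.8000, 0.0407), (0.8500, p(u₁)), (0.8262, 0) are collinear:
p(u₁) = 0.0407 · (0.8500 − 0.8262) / (0.8000 − 0.8262) = 0.0407 · (0.023800)/(-0.026200) = -0.036972

-0.0370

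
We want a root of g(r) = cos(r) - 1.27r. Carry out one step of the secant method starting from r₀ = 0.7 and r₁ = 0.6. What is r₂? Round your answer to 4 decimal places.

0.6338

g(0.7) = -0.124158, g(0.6) = 0.063336
r₂ = 0.600000 − 0.063336·(0.600000 − 0.700000) / (0.063336 − (-0.124158)) = 0.600000 − (-0.006334)/(0.187493) = 0.633780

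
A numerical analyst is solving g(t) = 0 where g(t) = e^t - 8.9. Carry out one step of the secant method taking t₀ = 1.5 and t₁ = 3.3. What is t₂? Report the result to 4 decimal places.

g(1.5) = -4.418311, g(3.3) = 18.212639
t₂ = 3.300000 − 18.212639·(3.300000 − 1.500000) / (18.212639 − (-4.418311)) = 3.300000 − (32.782750)/(22.630950) = 1.851420

1.8514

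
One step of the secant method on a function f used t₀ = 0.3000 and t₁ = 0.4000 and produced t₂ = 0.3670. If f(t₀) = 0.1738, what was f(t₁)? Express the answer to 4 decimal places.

-0.0856

The secant line through (0.3000, 0.1738) and (0.4000, f(t₁)) crosses zero at t₂ = 0.3670.
So (0.3000, 0.1738), (0.4000, f(t₁)), (0.3670, 0) are collinear:
f(t₁) = 0.1738 · (0.4000 − 0.3670) / (0.3000 − 0.3670) = 0.1738 · (0.033000)/(-0.067000) = -0.085603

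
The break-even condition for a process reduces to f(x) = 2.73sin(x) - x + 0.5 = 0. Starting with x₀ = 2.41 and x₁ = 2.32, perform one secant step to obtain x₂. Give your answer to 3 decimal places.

2.381

f(2.41) = -0.08621, f(2.32) = 0.17899
x₂ = 2.32000 − 0.17899·(2.32000 − 2.41000) / (0.17899 − (-0.08621)) = 2.32000 − (-0.01611)/(0.26520) = 2.38074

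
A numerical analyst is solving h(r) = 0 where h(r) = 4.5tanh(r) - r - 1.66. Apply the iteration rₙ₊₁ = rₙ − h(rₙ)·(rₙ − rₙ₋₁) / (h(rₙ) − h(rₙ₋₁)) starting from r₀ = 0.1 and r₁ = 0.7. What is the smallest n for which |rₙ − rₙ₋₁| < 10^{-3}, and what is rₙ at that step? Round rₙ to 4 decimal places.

n = 5, rₙ = 0.5324

h(0.1) = -1.311494, h(0.7) = 0.359655
r₂ = 0.700000 − 0.359655·(0.600000)/(1.671149) = 0.570871;  |Δ| = 0.129129
h(0.570871) = 0.091124
r₃ = 0.570871 − 0.091124·(-0.129129)/(-0.268531) = 0.527053;  |Δ| = 0.043819
h(0.527053) = -0.012991
r₄ = 0.527053 − (-0.012991)·(-0.043819)/(-0.104115) = 0.532520;  |Δ| = 0.005467
h(0.532520) = 0.000353
r₅ = 0.532520 − 0.000353·(0.005467)/(0.013343) = 0.532376;  |Δ| = 0.000145
|r₅ − r₄| = 0.000145 < 10^{-3}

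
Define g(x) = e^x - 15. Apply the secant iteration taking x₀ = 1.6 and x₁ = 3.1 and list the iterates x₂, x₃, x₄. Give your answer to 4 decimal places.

2.4739, 2.6637, 2.7135

g(1.6) = -10.046968, g(3.1) = 7.197951
x₂ = 3.100000 − 7.197951·(3.100000 − 1.600000) / (7.197951 − (-10.046968)) = 3.100000 − (10.796927)/(17.244919) = 2.473907
g(2.473907) = -3.131275
x₃ = 2.473907 − (-3.131275)·(2.473907 − 3.100000) / (-3.131275 − 7.197951) = 2.473907 − (1.960470)/(-10.329226) = 2.663705
g(2.663705) = -0.650643
x₄ = 2.663705 − (-0.650643)·(2.663705 − 2.473907) / (-0.650643 − (-3.131275)) = 2.663705 − (-0.123491)/(2.480632) = 2.713487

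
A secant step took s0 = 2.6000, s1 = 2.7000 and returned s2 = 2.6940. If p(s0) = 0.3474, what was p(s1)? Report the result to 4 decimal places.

-0.0222

The secant line through (2.6000, 0.3474) and (2.7000, p(s1)) crosses zero at s2 = 2.6940.
So (2.6000, 0.3474), (2.7000, p(s1)), (2.6940, 0) are collinear:
p(s1) = 0.3474 · (2.7000 − 2.6940) / (2.6000 − 2.6940) = 0.3474 · (0.006000)/(-0.094000) = -0.022174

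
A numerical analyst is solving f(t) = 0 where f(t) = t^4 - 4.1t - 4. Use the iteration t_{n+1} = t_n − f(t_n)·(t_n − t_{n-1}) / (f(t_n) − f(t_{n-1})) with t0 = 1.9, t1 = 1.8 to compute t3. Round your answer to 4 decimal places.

1.8440

f(1.9) = 1.242100, f(1.8) = -0.882400
t2 = 1.800000 − (-0.882400)·(1.800000 − 1.900000) / (-0.882400 − 1.242100) = 1.800000 − (0.088240)/(-2.124500) = 1.841534
f(1.841534) = -0.049720
t3 = 1.841534 − (-0.049720)·(1.841534 − 1.800000) / (-0.049720 − (-0.882400)) = 1.841534 − (-0.002065)/(0.832680) = 1.844015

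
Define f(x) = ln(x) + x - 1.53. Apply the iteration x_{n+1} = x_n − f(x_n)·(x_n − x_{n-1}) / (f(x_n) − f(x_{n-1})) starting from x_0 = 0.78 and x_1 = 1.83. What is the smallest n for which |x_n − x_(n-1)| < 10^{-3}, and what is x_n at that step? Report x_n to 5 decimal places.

f(0.78) = -0.9984614, f(1.83) = 0.9043160
x_2 = 1.8300000 − 0.9043160·(1.0500000)/(1.9027773) = 1.3309759;  |Δ| = 0.4990241
f(1.3309759) = 0.0868883
x_3 = 1.3309759 − 0.0868883·(-0.4990241)/(-0.8174277) = 1.2779322;  |Δ| = 0.0530437
f(1.2779322) = -0.0068245
x_4 = 1.2779322 − (-0.0068245)·(-0.0530437)/(-0.0937128) = 1.2817950;  |Δ| = 0.0038628
f(1.2817950) = 0.0000565
x_5 = 1.2817950 − 0.0000565·(0.0038628)/(0.0068810) = 1.2817633;  |Δ| = 0.0000317
|x_5 − x_4| = 0.0000317 < 10^{-3}

n = 5, x_n = 1.28176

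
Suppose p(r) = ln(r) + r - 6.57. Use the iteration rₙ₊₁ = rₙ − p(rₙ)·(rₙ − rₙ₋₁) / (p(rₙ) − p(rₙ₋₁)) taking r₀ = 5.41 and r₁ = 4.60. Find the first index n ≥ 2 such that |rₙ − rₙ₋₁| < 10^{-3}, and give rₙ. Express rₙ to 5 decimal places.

p(5.41) = 0.5282491, p(4.60) = -0.4439437
r₂ = 4.6000000 − (-0.4439437)·(-0.8100000)/(-0.9721928) = 4.9698797;  |Δ| = 0.3698797
p(4.9698797) = 0.0032754
r₃ = 4.9698797 − 0.0032754·(0.3698797)/(0.4472191) = 4.9671708;  |Δ| = 0.0027089
p(4.9671708) = 0.0000212
r₄ = 4.9671708 − 0.0000212·(-0.0027089)/(-0.0032542) = 4.9671531;  |Δ| = 0.0000176
|r₄ − r₃| = 0.0000176 < 10^{-3}

n = 4, rₙ = 4.96715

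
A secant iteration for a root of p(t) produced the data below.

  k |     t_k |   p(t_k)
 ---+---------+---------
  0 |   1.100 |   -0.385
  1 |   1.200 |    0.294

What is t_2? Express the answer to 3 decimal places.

1.157

t_2 = 1.200 − 0.294·(1.200 − 1.100) / (0.294 − (-0.385))
   = 1.200 − (0.02940)/(0.67900) = 1.15670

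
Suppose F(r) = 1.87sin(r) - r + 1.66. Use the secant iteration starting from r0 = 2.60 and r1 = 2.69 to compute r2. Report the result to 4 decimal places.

F(2.60) = 0.023988, F(2.69) = -0.213934
r2 = 2.690000 − (-0.213934)·(2.690000 − 2.600000) / (-0.213934 − 0.023988) = 2.690000 − (-0.019254)/(-0.237921) = 2.609074

2.6091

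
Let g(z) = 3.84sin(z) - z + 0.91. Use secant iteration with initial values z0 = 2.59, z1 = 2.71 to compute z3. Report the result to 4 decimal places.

g(2.59) = 0.332330, g(2.71) = -0.193659
z2 = 2.710000 − (-0.193659)·(2.710000 − 2.590000) / (-0.193659 − 0.332330) = 2.710000 − (-0.023239)/(-0.525989) = 2.665818
g(2.665818) = 0.003005
z3 = 2.665818 − 0.003005·(2.665818 − 2.710000) / (0.003005 − (-0.193659)) = 2.665818 − (-0.000133)/(0.196664) = 2.666493

2.6665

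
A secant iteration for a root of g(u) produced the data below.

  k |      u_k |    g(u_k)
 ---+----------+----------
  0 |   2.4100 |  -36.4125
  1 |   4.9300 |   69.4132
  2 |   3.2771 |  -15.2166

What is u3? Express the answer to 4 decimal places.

3.5743

u3 = 3.2771 − (-15.2166)·(3.2771 − 4.9300) / (-15.2166 − 69.4132)
   = 3.2771 − (25.151518)/(-84.629800) = 3.574295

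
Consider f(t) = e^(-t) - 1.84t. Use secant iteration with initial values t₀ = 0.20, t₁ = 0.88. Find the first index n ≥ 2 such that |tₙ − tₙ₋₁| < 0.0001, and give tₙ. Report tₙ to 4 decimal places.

f(0.20) = 0.450731, f(0.88) = -1.204417
t₂ = 0.880000 − (-1.204417)·(0.680000)/(-1.655148) = 0.385178;  |Δ| = 0.494822
f(0.385178) = -0.028398
t₃ = 0.385178 − (-0.028398)·(-0.494822)/(1.176019) = 0.373229;  |Δ| = 0.011949
f(0.373229) = 0.001766
t₄ = 0.373229 − 0.001766·(-0.011949)/(0.030163) = 0.373929;  |Δ| = 0.000699
f(0.373929) = -0.000003
t₅ = 0.373929 − (-0.000003)·(0.000699)/(-0.001768) = 0.373928;  |Δ| = 0.000001
|t₅ − t₄| = 0.000001 < 0.0001

n = 5, tₙ = 0.3739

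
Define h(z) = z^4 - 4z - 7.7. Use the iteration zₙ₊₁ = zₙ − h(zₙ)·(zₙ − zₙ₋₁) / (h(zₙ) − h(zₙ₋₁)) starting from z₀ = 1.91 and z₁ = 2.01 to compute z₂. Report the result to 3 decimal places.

1.988

h(1.91) = -2.03137, h(2.01) = 0.58241
z₂ = 2.01000 − 0.58241·(2.01000 − 1.91000) / (0.58241 − (-2.03137)) = 2.01000 − (0.05824)/(2.61377) = 1.98772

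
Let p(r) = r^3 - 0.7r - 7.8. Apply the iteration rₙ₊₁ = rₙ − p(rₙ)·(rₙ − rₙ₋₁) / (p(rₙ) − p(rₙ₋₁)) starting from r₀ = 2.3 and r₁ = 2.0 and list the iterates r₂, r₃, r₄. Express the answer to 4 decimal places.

2.0910, 2.1012, 2.1007

p(2.3) = 2.757000, p(2.0) = -1.200000
r₂ = 2.000000 − (-1.200000)·(2.000000 − 2.300000) / (-1.200000 − 2.757000) = 2.000000 − (0.360000)/(-3.957000) = 2.090978
p(2.090978) = -0.121533
r₃ = 2.090978 − (-0.121533)·(2.090978 − 2.000000) / (-0.121533 − (-1.200000)) = 2.090978 − (-0.011057)/(1.078467) = 2.101230
p(2.101230) = 0.006427
r₄ = 2.101230 − 0.006427·(2.101230 − 2.090978) / (0.006427 − (-0.121533)) = 2.101230 − (0.000066)/(0.127960) = 2.100716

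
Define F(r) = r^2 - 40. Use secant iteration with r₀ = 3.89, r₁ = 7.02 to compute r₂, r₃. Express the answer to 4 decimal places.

F(3.89) = -24.867900, F(7.02) = 9.280400
r₂ = 7.020000 − 9.280400·(7.020000 − 3.890000) / (9.280400 − (-24.867900)) = 7.020000 − (29.047652)/(34.148300) = 6.169368
F(6.169368) = -1.938904
r₃ = 6.169368 − (-1.938904)·(6.169368 − 7.020000) / (-1.938904 − 9.280400) = 6.169368 − (1.649295)/(-11.219304) = 6.316373

6.1694, 6.3164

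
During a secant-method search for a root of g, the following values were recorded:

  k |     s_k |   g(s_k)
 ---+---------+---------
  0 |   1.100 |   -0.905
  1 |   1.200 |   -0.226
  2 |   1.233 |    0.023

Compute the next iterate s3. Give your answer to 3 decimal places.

s3 = 1.233 − 0.023·(1.233 − 1.200) / (0.023 − (-0.226))
   = 1.233 − (0.00076)/(0.24900) = 1.22995

1.230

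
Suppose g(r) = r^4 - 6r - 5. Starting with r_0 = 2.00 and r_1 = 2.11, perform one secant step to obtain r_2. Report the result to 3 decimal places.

2.035

g(2.00) = -1.00000, g(2.11) = 2.16119
r_2 = 2.11000 − 2.16119·(2.11000 − 2.00000) / (2.16119 − (-1.00000)) = 2.11000 − (0.23773)/(3.16119) = 2.03480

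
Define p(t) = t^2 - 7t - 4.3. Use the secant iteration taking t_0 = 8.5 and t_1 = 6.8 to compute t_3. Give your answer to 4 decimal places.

7.5773

p(8.5) = 8.450000, p(6.8) = -5.660000
t_2 = 6.800000 − (-5.660000)·(6.800000 − 8.500000) / (-5.660000 − 8.450000) = 6.800000 − (9.622000)/(-14.110000) = 7.481928
p(7.481928) = -0.694252
t_3 = 7.481928 − (-0.694252)·(7.481928 − 6.800000) / (-0.694252 − (-5.660000)) = 7.481928 − (-0.473429)/(4.965748) = 7.577267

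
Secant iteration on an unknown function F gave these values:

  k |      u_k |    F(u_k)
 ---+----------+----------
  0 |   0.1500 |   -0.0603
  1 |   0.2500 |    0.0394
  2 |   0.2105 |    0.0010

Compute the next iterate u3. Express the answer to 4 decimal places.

u3 = 0.2105 − 0.0010·(0.2105 − 0.2500) / (0.0010 − 0.0394)
   = 0.2105 − (-0.000040)/(-0.038400) = 0.209471

0.2095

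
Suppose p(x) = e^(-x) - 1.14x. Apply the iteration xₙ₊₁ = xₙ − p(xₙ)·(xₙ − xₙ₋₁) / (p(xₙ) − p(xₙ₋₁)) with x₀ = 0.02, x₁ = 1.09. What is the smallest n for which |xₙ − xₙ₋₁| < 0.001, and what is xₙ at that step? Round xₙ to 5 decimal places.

p(0.02) = 0.9573987, p(1.09) = -0.9063835
x₂ = 1.0900000 − (-0.9063835)·(1.0700000)/(-1.8637822) = 0.5696439;  |Δ| = 0.5203561
p(0.5696439) = -0.0836673
x₃ = 0.5696439 − (-0.0836673)·(-0.5203561)/(0.8227163) = 0.5167256;  |Δ| = 0.0529183
p(0.5167256) = 0.0074032
x₄ = 0.5167256 − 0.0074032·(-0.0529183)/(0.0910705) = 0.5210274;  |Δ| = 0.0043018
p(0.5210274) = -0.0000612
x₅ = 0.5210274 − (-0.0000612)·(0.0043018)/(-0.0074644) = 0.5209921;  |Δ| = 0.0000353
|x₅ − x₄| = 0.0000353 < 0.001

n = 5, xₙ = 0.52099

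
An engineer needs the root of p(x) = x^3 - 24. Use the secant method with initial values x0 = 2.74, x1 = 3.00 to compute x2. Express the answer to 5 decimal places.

p(2.74) = -3.4291760, p(3.00) = 3.0000000
x2 = 3.0000000 − 3.0000000·(3.0000000 − 2.7400000) / (3.0000000 − (-3.4291760)) = 3.0000000 − (0.7800000)/(6.4291760) = 2.8786781

2.87868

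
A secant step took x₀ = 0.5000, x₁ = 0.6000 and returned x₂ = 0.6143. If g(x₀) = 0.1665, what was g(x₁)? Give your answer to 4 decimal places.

The secant line through (0.5000, 0.1665) and (0.6000, g(x₁)) crosses zero at x₂ = 0.6143.
So (0.5000, 0.1665), (0.6000, g(x₁)), (0.6143, 0) are collinear:
g(x₁) = 0.1665 · (0.6000 − 0.6143) / (0.5000 − 0.6143) = 0.1665 · (-0.014300)/(-0.114300) = 0.020831

0.0208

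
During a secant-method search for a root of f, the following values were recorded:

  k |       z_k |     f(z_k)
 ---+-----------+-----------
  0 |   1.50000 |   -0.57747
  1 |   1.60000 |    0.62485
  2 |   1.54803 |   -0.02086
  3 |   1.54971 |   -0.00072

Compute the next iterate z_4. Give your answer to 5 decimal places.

z_4 = 1.54971 − (-0.00072)·(1.54971 − 1.54803) / (-0.00072 − (-0.02086))
   = 1.54971 − (-0.0000012)/(0.0201400) = 1.5497701

1.54977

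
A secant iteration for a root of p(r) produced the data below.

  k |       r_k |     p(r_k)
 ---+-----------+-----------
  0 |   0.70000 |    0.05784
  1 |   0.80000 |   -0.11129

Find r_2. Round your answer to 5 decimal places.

r_2 = 0.80000 − (-0.11129)·(0.80000 − 0.70000) / (-0.11129 − 0.05784)
   = 0.80000 − (-0.0111290)/(-0.1691300) = 0.7341985

0.73420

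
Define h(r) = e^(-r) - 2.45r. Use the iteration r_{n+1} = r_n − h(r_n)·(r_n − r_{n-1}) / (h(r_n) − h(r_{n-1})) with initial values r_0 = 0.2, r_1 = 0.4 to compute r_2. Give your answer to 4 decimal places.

0.3030

h(0.2) = 0.328731, h(0.4) = -0.309680
r_2 = 0.400000 − (-0.309680)·(0.400000 − 0.200000) / (-0.309680 − 0.328731) = 0.400000 − (-0.061936)/(-0.638411) = 0.302984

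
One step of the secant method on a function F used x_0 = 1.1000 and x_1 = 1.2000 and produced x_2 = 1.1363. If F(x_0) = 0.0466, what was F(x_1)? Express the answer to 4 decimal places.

The secant line through (1.1000, 0.0466) and (1.2000, F(x_1)) crosses zero at x_2 = 1.1363.
So (1.1000, 0.0466), (1.2000, F(x_1)), (1.1363, 0) are collinear:
F(x_1) = 0.0466 · (1.2000 − 1.1363) / (1.1000 − 1.1363) = 0.0466 · (0.063700)/(-0.036300) = -0.081775

-0.0818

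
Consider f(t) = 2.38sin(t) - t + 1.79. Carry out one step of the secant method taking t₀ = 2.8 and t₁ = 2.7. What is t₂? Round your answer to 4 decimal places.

f(2.8) = -0.212728, f(2.7) = 0.107164
t₂ = 2.700000 − 0.107164·(2.700000 − 2.800000) / (0.107164 − (-0.212728)) = 2.700000 − (-0.010716)/(0.319892) = 2.733500

2.7335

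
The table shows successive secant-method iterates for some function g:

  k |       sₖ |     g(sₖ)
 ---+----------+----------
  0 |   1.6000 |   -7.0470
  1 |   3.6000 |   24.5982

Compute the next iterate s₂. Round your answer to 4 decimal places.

s₂ = 3.6000 − 24.5982·(3.6000 − 1.6000) / (24.5982 − (-7.0470))
   = 3.6000 − (49.196400)/(31.645200) = 2.045376

2.0454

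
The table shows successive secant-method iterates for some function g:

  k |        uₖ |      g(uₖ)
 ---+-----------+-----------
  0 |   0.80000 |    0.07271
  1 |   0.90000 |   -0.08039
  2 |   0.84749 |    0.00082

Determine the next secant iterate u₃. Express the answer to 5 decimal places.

0.84802

u₃ = 0.84749 − 0.00082·(0.84749 − 0.90000) / (0.00082 − (-0.08039))
   = 0.84749 − (-0.0000431)/(0.0812100) = 0.8480202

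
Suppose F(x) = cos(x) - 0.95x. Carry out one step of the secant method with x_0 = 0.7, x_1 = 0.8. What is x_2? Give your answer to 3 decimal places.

0.761

F(0.7) = 0.09984, F(0.8) = -0.06329
x_2 = 0.80000 − (-0.06329)·(0.80000 − 0.70000) / (-0.06329 − 0.09984) = 0.80000 − (-0.00633)/(-0.16314) = 0.76120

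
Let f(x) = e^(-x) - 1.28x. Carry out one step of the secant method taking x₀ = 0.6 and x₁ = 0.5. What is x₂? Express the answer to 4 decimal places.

0.4820

f(0.6) = -0.219188, f(0.5) = -0.033469
x₂ = 0.500000 − (-0.033469)·(0.500000 − 0.600000) / (-0.033469 − (-0.219188)) = 0.500000 − (0.003347)/(0.185719) = 0.481979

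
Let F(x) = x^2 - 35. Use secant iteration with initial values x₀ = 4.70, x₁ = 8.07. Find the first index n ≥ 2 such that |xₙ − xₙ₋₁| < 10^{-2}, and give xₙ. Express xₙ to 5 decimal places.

F(4.70) = -12.9100000, F(8.07) = 30.1249000
x₂ = 8.0700000 − 30.1249000·(3.3700000)/(43.0349000) = 5.7109632;  |Δ| = 2.3590368
F(5.7109632) = -2.3848994
x₃ = 5.7109632 − (-2.3848994)·(-2.3590368)/(-32.5097994) = 5.8840207;  |Δ| = 0.1730575
F(5.8840207) = -0.3783002
x₄ = 5.8840207 − (-0.3783002)·(0.1730575)/(2.0065992) = 5.9166469;  |Δ| = 0.0326262
F(5.9166469) = 0.0067107
x₅ = 5.9166469 − 0.0067107·(0.0326262)/(0.3850108) = 5.9160782;  |Δ| = 0.0005687
|x₅ − x₄| = 0.0005687 < 10^{-2}

n = 5, xₙ = 5.91608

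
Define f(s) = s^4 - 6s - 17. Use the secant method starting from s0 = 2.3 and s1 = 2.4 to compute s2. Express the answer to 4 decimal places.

2.3613

f(2.3) = -2.815900, f(2.4) = 1.777600
s2 = 2.400000 − 1.777600·(2.400000 − 2.300000) / (1.777600 − (-2.815900)) = 2.400000 − (0.177760)/(4.593500) = 2.361302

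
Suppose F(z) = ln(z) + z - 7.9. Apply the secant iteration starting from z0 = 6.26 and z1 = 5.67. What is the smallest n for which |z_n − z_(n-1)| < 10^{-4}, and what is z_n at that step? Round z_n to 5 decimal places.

n = 4, z_n = 6.09288

F(6.26) = 0.1941802, F(5.67) = -0.4948109
z2 = 5.6700000 − (-0.4948109)·(-0.5900000)/(-0.6889911) = 6.0937187;  |Δ| = 0.4237187
F(6.0937187) = 0.0009773
z3 = 6.0937187 − 0.0009773·(0.4237187)/(0.4957881) = 6.0928835;  |Δ| = 0.0008352
F(6.0928835) = 0.0000050
z4 = 6.0928835 − 0.0000050·(-0.0008352)/(-0.0009723) = 6.0928792;  |Δ| = 0.0000043
|z4 − z3| = 0.0000043 < 10^{-4}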